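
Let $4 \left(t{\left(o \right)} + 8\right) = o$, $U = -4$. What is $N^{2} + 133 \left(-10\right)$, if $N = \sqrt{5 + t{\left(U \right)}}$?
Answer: $-1334$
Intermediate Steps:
$t{\left(o \right)} = -8 + \frac{o}{4}$
$N = 2 i$ ($N = \sqrt{5 + \left(-8 + \frac{1}{4} \left(-4\right)\right)} = \sqrt{5 - 9} = \sqrt{-4} = 2 i \approx 2.0 i$)
$N^{2} + 133 \left(-10\right) = \left(2 i\right)^{2} + 133 \left(-10\right) = -4 - 1330 = -1334$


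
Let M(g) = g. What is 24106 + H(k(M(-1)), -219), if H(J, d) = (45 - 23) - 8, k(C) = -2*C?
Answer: 24120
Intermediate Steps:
H(J, d) = 14 (H(J, d) = 22 - 8 = 14)
24106 + H(k(M(-1)), -219) = 24106 + 14 = 24120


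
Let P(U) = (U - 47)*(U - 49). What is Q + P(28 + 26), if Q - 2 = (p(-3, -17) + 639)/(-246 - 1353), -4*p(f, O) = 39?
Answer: 78045/2132 ≈ 36.606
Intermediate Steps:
p(f, O) = -39/4 (p(f, O) = -¼*39 = -39/4)
P(U) = (-49 + U)*(-47 + U) (P(U) = (-47 + U)*(-49 + U) = (-49 + U)*(-47 + U))
Q = 3425/2132 (Q = 2 + (-39/4 + 639)/(-246 - 1353) = 2 + (2517/4)/(-1599) = 2 + (2517/4)*(-1/1599) = 2 - 839/2132 = 3425/2132 ≈ 1.6065)
Q + P(28 + 26) = 3425/2132 + (2303 + (28 + 26)² - 96*(28 + 26)) = 3425/2132 + (2303 + 54² - 96*54) = 3425/2132 + (2303 + 2916 - 5184) = 3425/2132 + 35 = 78045/2132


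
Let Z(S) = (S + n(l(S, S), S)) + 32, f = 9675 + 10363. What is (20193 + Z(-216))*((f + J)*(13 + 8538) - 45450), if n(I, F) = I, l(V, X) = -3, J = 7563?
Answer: 4720829844206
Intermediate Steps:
f = 20038
Z(S) = 29 + S (Z(S) = (S - 3) + 32 = (-3 + S) + 32 = 29 + S)
(20193 + Z(-216))*((f + J)*(13 + 8538) - 45450) = (20193 + (29 - 216))*((20038 + 7563)*(13 + 8538) - 45450) = (20193 - 187)*(27601*8551 - 45450) = 20006*(236016151 - 45450) = 20006*235970701 = 4720829844206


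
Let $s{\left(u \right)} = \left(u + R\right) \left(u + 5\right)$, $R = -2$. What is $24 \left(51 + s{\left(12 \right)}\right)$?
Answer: $5304$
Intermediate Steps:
$s{\left(u \right)} = \left(-2 + u\right) \left(5 + u\right)$ ($s{\left(u \right)} = \left(u - 2\right) \left(u + 5\right) = \left(-2 + u\right) \left(5 + u\right)$)
$24 \left(51 + s{\left(12 \right)}\right) = 24 \left(51 + \left(-10 + 12^{2} + 3 \cdot 12\right)\right) = 24 \left(51 + \left(-10 + 144 + 36\right)\right) = 24 \left(51 + 170\right) = 24 \cdot 221 = 5304$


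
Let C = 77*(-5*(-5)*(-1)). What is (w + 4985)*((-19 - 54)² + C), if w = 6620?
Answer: 39503420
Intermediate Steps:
C = -1925 (C = 77*(25*(-1)) = 77*(-25) = -1925)
(w + 4985)*((-19 - 54)² + C) = (6620 + 4985)*((-19 - 54)² - 1925) = 11605*((-73)² - 1925) = 11605*(5329 - 1925) = 11605*3404 = 39503420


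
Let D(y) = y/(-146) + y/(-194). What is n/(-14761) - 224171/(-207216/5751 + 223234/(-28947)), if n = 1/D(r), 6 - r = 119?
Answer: 195963748787283607447/38238957248126290 ≈ 5124.7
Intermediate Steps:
r = -113 (r = 6 - 1*119 = 6 - 119 = -113)
D(y) = -85*y/7081 (D(y) = y*(-1/146) + y*(-1/194) = -y/146 - y/194 = -85*y/7081)
n = 7081/9605 (n = 1/(-85/7081*(-113)) = 1/(9605/7081) = 7081/9605 ≈ 0.73722)
n/(-14761) - 224171/(-207216/5751 + 223234/(-28947)) = (7081/9605)/(-14761) - 224171/(-207216/5751 + 223234/(-28947)) = (7081/9605)*(-1/14761) - 224171/(-207216*1/5751 + 223234*(-1/28947)) = -7081/141779405 - 224171/(-23024/639 - 223234/28947) = -7081/141779405 - 224171/(-269707418/6165711) = -7081/141779405 - 224171*(-6165711/269707418) = -7081/141779405 + 1382173600581/269707418 = 195963748787283607447/38238957248126290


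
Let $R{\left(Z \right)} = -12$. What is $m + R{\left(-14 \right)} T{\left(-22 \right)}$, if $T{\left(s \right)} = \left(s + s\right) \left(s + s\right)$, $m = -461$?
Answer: $-23693$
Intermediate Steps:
$T{\left(s \right)} = 4 s^{2}$ ($T{\left(s \right)} = 2 s 2 s = 4 s^{2}$)
$m + R{\left(-14 \right)} T{\left(-22 \right)} = -461 - 12 \cdot 4 \left(-22\right)^{2} = -461 - 12 \cdot 4 \cdot 484 = -461 - 23232 = -23693$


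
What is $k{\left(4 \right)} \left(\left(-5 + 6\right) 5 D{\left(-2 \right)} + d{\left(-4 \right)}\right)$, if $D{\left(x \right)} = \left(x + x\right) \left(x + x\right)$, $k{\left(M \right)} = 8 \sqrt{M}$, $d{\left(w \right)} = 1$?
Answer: $1296$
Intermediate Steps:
$D{\left(x \right)} = 4 x^{2}$ ($D{\left(x \right)} = 2 x 2 x = 4 x^{2}$)
$k{\left(4 \right)} \left(\left(-5 + 6\right) 5 D{\left(-2 \right)} + d{\left(-4 \right)}\right) = 8 \sqrt{4} \left(\left(-5 + 6\right) 5 \cdot 4 \left(-2\right)^{2} + 1\right) = 8 \cdot 2 \left(1 \cdot 5 \cdot 4 \cdot 4 + 1\right) = 16 \left(5 \cdot 16 + 1\right) = 16 \left(80 + 1\right) = 16 \cdot 81 = 1296$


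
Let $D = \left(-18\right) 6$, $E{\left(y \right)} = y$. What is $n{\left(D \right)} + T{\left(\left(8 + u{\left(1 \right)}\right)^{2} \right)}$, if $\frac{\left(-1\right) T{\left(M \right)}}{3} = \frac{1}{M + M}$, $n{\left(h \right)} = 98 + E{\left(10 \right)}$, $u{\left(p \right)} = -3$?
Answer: $\frac{5397}{50} \approx 107.94$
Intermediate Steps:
$D = -108$
$n{\left(h \right)} = 108$ ($n{\left(h \right)} = 98 + 10 = 108$)
$T{\left(M \right)} = - \frac{3}{2 M}$ ($T{\left(M \right)} = - \frac{3}{M + M} = - \frac{3}{2 M}$)
$n{\left(D \right)} + T{\left(\left(8 + u{\left(1 \right)}\right)^{2} \right)} = 108 - \frac{3}{2 \left(8 - 3\right)^{2}} = 108 - \frac{3}{2 \cdot 5^{2}} = 108 - \frac{3}{2 \cdot 25} = 108 - \frac{3}{50} = \frac{5397}{50}$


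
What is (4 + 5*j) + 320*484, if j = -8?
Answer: 154844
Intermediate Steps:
(4 + 5*j) + 320*484 = (4 + 5*(-8)) + 320*484 = (4 - 40) + 154880 = -36 + 154880 = 154844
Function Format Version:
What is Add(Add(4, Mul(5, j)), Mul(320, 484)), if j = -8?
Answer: 154844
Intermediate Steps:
Add(Add(4, Mul(5, j)), Mul(320, 484)) = Add(Add(4, Mul(5, -8)), Mul(320, 484)) = Add(Add(4, -40), 154880) = Add(-36, 154880) = 154844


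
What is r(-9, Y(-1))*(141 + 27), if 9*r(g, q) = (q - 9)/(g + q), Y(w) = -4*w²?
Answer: 56/3 ≈ 18.667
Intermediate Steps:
r(g, q) = (-9 + q)/(9*(g + q)) (r(g, q) = ((q - 9)/(g + q))/9 = ((-9 + q)/(g + q))/9 = (-9 + q)/(9*(g + q)))
r(-9, Y(-1))*(141 + 27) = ((-1 + (-4*(-1)²)/9)/(-9 - 4*(-1)²))*(141 + 27) = ((-1 + (-4*1)/9)/(-9 - 4*1))*168 = ((-1 + (⅑)*(-4))/(-9 - 4))*168 = ((-1 - 4/9)/(-13))*168 = -1/13*(-13/9)*168 = (⅑)*168 = 56/3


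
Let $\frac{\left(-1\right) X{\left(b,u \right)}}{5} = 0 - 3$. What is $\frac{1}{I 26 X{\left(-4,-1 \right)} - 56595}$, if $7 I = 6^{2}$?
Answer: $- \frac{7}{382125} \approx -1.8319 \cdot 10^{-5}$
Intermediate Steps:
$X{\left(b,u \right)} = 15$ ($X{\left(b,u \right)} = - 5 \left(0 - 3\right) = \left(-5\right) \left(-3\right) = 15$)
$I = \frac{36}{7}$ ($I = \frac{6^{2}}{7} = \frac{1}{7} \cdot 36 = \frac{36}{7} \approx 5.1429$)
$\frac{1}{I 26 X{\left(-4,-1 \right)} - 56595} = \frac{1}{\frac{36}{7} \cdot 26 \cdot 15 - 56595} = \frac{1}{\frac{936}{7} \cdot 15 - 56595} = \frac{1}{\frac{14040}{7} - 56595} = \frac{1}{- \frac{382125}{7}} = - \frac{7}{382125}$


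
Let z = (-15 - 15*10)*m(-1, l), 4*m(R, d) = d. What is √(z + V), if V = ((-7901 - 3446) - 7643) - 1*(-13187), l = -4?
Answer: I*√5638 ≈ 75.087*I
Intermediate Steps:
m(R, d) = d/4
V = -5803 (V = (-11347 - 7643) + 13187 = -18990 + 13187 = -5803)
z = 165 (z = (-15 - 15*10)*((¼)*(-4)) = (-15 - 150)*(-1) = -165*(-1) = 165)
√(z + V) = √(165 - 5803) = √(-5638) = I*√5638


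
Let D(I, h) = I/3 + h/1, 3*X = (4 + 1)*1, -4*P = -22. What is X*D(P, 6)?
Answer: 235/18 ≈ 13.056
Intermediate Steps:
P = 11/2 (P = -¼*(-22) = 11/2 ≈ 5.5000)
X = 5/3 (X = ((4 + 1)*1)/3 = (5*1)/3 = (⅓)*5 = 5/3 ≈ 1.6667)
D(I, h) = h + I/3 (D(I, h) = I*(⅓) + h*1 = I/3 + h = h + I/3)
X*D(P, 6) = 5*(6 + (⅓)*(11/2))/3 = 5*(6 + 11/6)/3 = (5/3)*(47/6) = 235/18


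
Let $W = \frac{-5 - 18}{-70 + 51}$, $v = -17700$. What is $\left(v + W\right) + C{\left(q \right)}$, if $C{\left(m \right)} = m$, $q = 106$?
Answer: $- \frac{334263}{19} \approx -17593.0$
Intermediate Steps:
$W = \frac{23}{19}$ ($W = - \frac{23}{-19} = \left(-23\right) \left(- \frac{1}{19}\right) = \frac{23}{19} \approx 1.2105$)
$\left(v + W\right) + C{\left(q \right)} = \left(-17700 + \frac{23}{19}\right) + 106 = - \frac{336277}{19} + 106 = - \frac{334263}{19}$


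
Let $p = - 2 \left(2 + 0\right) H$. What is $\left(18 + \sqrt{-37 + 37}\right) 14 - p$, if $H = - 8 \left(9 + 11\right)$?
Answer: $-388$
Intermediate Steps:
$H = -160$ ($H = \left(-8\right) 20 = -160$)
$p = 640$ ($p = - 2 \left(2 + 0\right) \left(-160\right) = \left(-2\right) 2 \left(-160\right) = \left(-4\right) \left(-160\right) = 640$)
$\left(18 + \sqrt{-37 + 37}\right) 14 - p = \left(18 + \sqrt{-37 + 37}\right) 14 - 640 = \left(18 + \sqrt{0}\right) 14 - 640 = \left(18 + 0\right) 14 - 640 = 18 \cdot 14 - 640 = 252 - 640 = -388$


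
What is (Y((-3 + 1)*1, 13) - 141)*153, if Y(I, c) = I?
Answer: -21879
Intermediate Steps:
(Y((-3 + 1)*1, 13) - 141)*153 = ((-3 + 1)*1 - 141)*153 = (-2*1 - 141)*153 = (-2 - 141)*153 = -143*153 = -21879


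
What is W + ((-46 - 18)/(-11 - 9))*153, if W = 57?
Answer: 2733/5 ≈ 546.60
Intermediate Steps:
W + ((-46 - 18)/(-11 - 9))*153 = 57 + ((-46 - 18)/(-11 - 9))*153 = 57 - 64/(-20)*153 = 57 - 64*(-1/20)*153 = 57 + (16/5)*153 = 57 + 2448/5 = 2733/5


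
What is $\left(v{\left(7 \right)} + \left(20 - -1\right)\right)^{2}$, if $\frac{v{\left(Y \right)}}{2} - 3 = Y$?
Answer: $1681$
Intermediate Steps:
$v{\left(Y \right)} = 6 + 2 Y$
$\left(v{\left(7 \right)} + \left(20 - -1\right)\right)^{2} = \left(\left(6 + 2 \cdot 7\right) + \left(20 - -1\right)\right)^{2} = \left(\left(6 + 14\right) + \left(20 + 1\right)\right)^{2} = \left(20 + 21\right)^{2} = 41^{2} = 1681$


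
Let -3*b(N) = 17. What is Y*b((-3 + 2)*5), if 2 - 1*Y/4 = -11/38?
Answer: -986/19 ≈ -51.895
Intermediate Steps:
b(N) = -17/3 (b(N) = -⅓*17 = -17/3)
Y = 174/19 (Y = 8 - (-44)/38 = 8 - 4*(-11/38) = 8 + 22/19 = 174/19 ≈ 9.1579)
Y*b((-3 + 2)*5) = (174/19)*(-17/3) = -986/19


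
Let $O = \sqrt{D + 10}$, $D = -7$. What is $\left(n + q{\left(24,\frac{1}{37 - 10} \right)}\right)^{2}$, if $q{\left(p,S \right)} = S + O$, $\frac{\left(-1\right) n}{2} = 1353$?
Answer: $\frac{5337911908}{729} - \frac{146122 \sqrt{3}}{27} \approx 7.3129 \cdot 10^{6}$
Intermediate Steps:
$O = \sqrt{3}$ ($O = \sqrt{-7 + 10} = \sqrt{3} \approx 1.732$)
$n = -2706$ ($n = \left(-2\right) 1353 = -2706$)
$q{\left(p,S \right)} = S + \sqrt{3}$
$\left(n + q{\left(24,\frac{1}{37 - 10} \right)}\right)^{2} = \left(-2706 + \left(\frac{1}{37 - 10} + \sqrt{3}\right)\right)^{2} = \left(-2706 + \left(\frac{1}{27} + \sqrt{3}\right)\right)^{2} = \left(- \frac{73061}{27} + \sqrt{3}\right)^{2}$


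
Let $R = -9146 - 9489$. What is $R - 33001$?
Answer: $-51636$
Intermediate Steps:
$R = -18635$
$R - 33001 = -18635 - 33001 = -51636$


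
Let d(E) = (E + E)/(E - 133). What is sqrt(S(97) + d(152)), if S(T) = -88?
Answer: 6*I*sqrt(2) ≈ 8.4853*I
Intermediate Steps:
d(E) = 2*E/(-133 + E) (d(E) = (2*E)/(-133 + E) = 2*E/(-133 + E))
sqrt(S(97) + d(152)) = sqrt(-88 + 2*152/(-133 + 152)) = sqrt(-88 + 2*152/19) = sqrt(-88 + 2*152*(1/19)) = sqrt(-88 + 16) = sqrt(-72) = 6*I*sqrt(2)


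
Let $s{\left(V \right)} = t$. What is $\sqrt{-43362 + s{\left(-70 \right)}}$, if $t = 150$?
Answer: $2 i \sqrt{10803} \approx 207.88 i$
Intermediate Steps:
$s{\left(V \right)} = 150$
$\sqrt{-43362 + s{\left(-70 \right)}} = \sqrt{-43362 + 150} = \sqrt{-43212} = 2 i \sqrt{10803}$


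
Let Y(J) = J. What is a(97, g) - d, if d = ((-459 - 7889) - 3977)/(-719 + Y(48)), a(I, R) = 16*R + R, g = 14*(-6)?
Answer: -970513/671 ≈ -1446.4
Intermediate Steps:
g = -84
a(I, R) = 17*R
d = 12325/671 (d = ((-459 - 7889) - 3977)/(-719 + 48) = (-8348 - 3977)/(-671) = -12325*(-1/671) = 12325/671 ≈ 18.368)
a(97, g) - d = 17*(-84) - 1*12325/671 = -1428 - 12325/671 = -970513/671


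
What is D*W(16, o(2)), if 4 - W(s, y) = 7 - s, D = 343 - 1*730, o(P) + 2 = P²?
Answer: -5031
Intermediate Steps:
o(P) = -2 + P²
D = -387 (D = 343 - 730 = -387)
W(s, y) = -3 + s (W(s, y) = 4 - (7 - s) = 4 + (-7 + s) = -3 + s)
D*W(16, o(2)) = -387*(-3 + 16) = -387*13 = -5031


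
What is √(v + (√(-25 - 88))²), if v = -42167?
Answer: 2*I*√10570 ≈ 205.62*I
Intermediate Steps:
√(v + (√(-25 - 88))²) = √(-42167 + (√(-25 - 88))²) = √(-42167 + (√(-113))²) = √(-42167 + (I*√113)²) = √(-42167 - 113) = √(-42280) = 2*I*√10570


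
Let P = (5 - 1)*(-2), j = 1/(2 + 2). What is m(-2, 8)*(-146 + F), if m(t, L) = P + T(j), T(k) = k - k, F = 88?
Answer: 464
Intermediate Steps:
j = ¼ (j = 1/4 = ¼ ≈ 0.25000)
T(k) = 0
P = -8 (P = 4*(-2) = -8)
m(t, L) = -8 (m(t, L) = -8 + 0 = -8)
m(-2, 8)*(-146 + F) = -8*(-146 + 88) = -8*(-58) = 464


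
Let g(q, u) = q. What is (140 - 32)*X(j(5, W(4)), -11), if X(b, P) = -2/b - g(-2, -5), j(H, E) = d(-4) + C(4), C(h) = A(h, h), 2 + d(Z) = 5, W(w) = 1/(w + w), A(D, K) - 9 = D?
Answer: 405/2 ≈ 202.50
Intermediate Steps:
A(D, K) = 9 + D
W(w) = 1/(2*w)
d(Z) = 3 (d(Z) = -2 + 5 = 3)
C(h) = 9 + h
j(H, E) = 16 (j(H, E) = 3 + (9 + 4) = 3 + 13 = 16)
X(b, P) = 2 - 2/b (X(b, P) = -2/b - 1*(-2) = -2/b + 2 = 2 - 2/b)
(140 - 32)*X(j(5, W(4)), -11) = (140 - 32)*(2 - 2/16) = 108*(2 - 2*1/16) = 108*(2 - ⅛) = 108*(15/8) = 405/2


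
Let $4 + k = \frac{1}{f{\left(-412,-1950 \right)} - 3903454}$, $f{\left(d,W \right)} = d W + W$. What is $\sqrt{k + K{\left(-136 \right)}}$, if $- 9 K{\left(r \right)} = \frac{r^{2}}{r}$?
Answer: $\frac{\sqrt{240560713420891}}{4653006} \approx 3.3333$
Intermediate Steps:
$K{\left(r \right)} = - \frac{r}{9}$ ($K{\left(r \right)} = - \frac{r^{2} \frac{1}{r}}{9} = - \frac{r}{9}$)
$f{\left(d,W \right)} = W + W d$ ($f{\left(d,W \right)} = W d + W = W + W d$)
$k = - \frac{12408017}{3102004}$ ($k = -4 + \frac{1}{- 1950 \left(1 - 412\right) - 3903454} = -4 + \frac{1}{\left(-1950\right) \left(-411\right) - 3903454} = -4 + \frac{1}{801450 - 3903454} = -4 + \frac{1}{-3102004} = -4 - \frac{1}{3102004} = - \frac{12408017}{3102004} \approx -4.0$)
$\sqrt{k + K{\left(-136 \right)}} = \sqrt{- \frac{12408017}{3102004} - - \frac{136}{9}} = \sqrt{- \frac{12408017}{3102004} + \frac{136}{9}} = \sqrt{\frac{310200391}{27918036}} = \frac{\sqrt{240560713420891}}{4653006}$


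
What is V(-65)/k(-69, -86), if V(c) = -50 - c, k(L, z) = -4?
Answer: -15/4 ≈ -3.7500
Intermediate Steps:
V(-65)/k(-69, -86) = (-50 - 1*(-65))/(-4) = (-50 + 65)*(-¼) = 15*(-¼) = -15/4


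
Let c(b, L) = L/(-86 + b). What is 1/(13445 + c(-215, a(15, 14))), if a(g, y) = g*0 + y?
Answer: 43/578133 ≈ 7.4377e-5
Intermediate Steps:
a(g, y) = y (a(g, y) = 0 + y = y)
1/(13445 + c(-215, a(15, 14))) = 1/(13445 + 14/(-86 - 215)) = 1/(13445 + 14/(-301)) = 1/(13445 + 14*(-1/301)) = 1/(13445 - 2/43) = 1/(578133/43) = 43/578133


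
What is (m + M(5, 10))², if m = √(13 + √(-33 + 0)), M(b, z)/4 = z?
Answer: (40 + √(13 + I*√33))² ≈ 1908.1 + 68.039*I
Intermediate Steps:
M(b, z) = 4*z
m = √(13 + I*√33) (m = √(13 + √(-33)) = √(13 + I*√33) ≈ 3.6887 + 0.77868*I)
(m + M(5, 10))² = (√(13 + I*√33) + 4*10)² = (√(13 + I*√33) + 40)² = (40 + √(13 + I*√33))²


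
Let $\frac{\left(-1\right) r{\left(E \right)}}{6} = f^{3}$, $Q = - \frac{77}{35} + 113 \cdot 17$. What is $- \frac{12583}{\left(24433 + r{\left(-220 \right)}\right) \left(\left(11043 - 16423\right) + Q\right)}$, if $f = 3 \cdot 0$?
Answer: $\frac{62915}{422837498} \approx 0.00014879$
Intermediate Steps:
$f = 0$
$Q = \frac{9594}{5}$ ($Q = \left(-77\right) \frac{1}{35} + 1921 = - \frac{11}{5} + 1921 = \frac{9594}{5} \approx 1918.8$)
$r{\left(E \right)} = 0$ ($r{\left(E \right)} = - 6 \cdot 0^{3} = \left(-6\right) 0 = 0$)
$- \frac{12583}{\left(24433 + r{\left(-220 \right)}\right) \left(\left(11043 - 16423\right) + Q\right)} = - \frac{12583}{\left(24433 + 0\right) \left(\left(11043 - 16423\right) + \frac{9594}{5}\right)} = - \frac{12583}{24433 \left(\left(11043 - 16423\right) + \frac{9594}{5}\right)} = - \frac{12583}{24433 \left(-5380 + \frac{9594}{5}\right)} = - \frac{12583}{24433 \left(- \frac{17306}{5}\right)} = - \frac{12583}{- \frac{422837498}{5}} = \left(-12583\right) \left(- \frac{5}{422837498}\right) = \frac{62915}{422837498}$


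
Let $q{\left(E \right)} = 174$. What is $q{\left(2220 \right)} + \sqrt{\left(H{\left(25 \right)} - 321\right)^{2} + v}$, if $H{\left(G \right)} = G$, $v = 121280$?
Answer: $174 + 64 \sqrt{51} \approx 631.05$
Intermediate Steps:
$q{\left(2220 \right)} + \sqrt{\left(H{\left(25 \right)} - 321\right)^{2} + v} = 174 + \sqrt{\left(25 - 321\right)^{2} + 121280} = 174 + \sqrt{\left(-296\right)^{2} + 121280} = 174 + \sqrt{87616 + 121280} = 174 + \sqrt{208896} = 174 + 64 \sqrt{51}$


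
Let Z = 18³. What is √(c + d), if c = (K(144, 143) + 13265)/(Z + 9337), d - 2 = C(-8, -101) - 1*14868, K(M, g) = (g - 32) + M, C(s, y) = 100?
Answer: I*√3397430266846/15169 ≈ 121.51*I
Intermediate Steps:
K(M, g) = -32 + M + g (K(M, g) = (-32 + g) + M = -32 + M + g)
Z = 5832
d = -14766 (d = 2 + (100 - 1*14868) = 2 + (100 - 14868) = 2 - 14768 = -14766)
c = 13520/15169 (c = ((-32 + 144 + 143) + 13265)/(5832 + 9337) = (255 + 13265)/15169 = 13520*(1/15169) = 13520/15169 ≈ 0.89129)
√(c + d) = √(13520/15169 - 14766) = √(-223971934/15169) = I*√3397430266846/15169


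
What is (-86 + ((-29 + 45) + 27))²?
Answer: 1849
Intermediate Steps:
(-86 + ((-29 + 45) + 27))² = (-86 + (16 + 27))² = (-86 + 43)² = (-43)² = 1849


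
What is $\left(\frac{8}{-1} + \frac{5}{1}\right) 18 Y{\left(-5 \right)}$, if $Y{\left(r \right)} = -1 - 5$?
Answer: $324$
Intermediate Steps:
$Y{\left(r \right)} = -6$
$\left(\frac{8}{-1} + \frac{5}{1}\right) 18 Y{\left(-5 \right)} = \left(\frac{8}{-1} + \frac{5}{1}\right) 18 \left(-6\right) = \left(8 \left(-1\right) + 5 \cdot 1\right) 18 \left(-6\right) = \left(-8 + 5\right) 18 \left(-6\right) = \left(-3\right) 18 \left(-6\right) = \left(-54\right) \left(-6\right) = 324$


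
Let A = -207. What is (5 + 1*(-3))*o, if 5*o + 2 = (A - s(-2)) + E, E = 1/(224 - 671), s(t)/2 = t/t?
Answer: -188636/2235 ≈ -84.401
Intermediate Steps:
s(t) = 2 (s(t) = 2*(t/t) = 2*1 = 2)
E = -1/447 (E = 1/(-447) = -1/447 ≈ -0.0022371)
o = -94318/2235 (o = -⅖ + ((-207 - 1*2) - 1/447)/5 = -⅖ + ((-207 - 2) - 1/447)/5 = -⅖ + (-209 - 1/447)/5 = -⅖ + (⅕)*(-93424/447) = -⅖ - 93424/2235 = -94318/2235 ≈ -42.200)
(5 + 1*(-3))*o = (5 + 1*(-3))*(-94318/2235) = (5 - 3)*(-94318/2235) = 2*(-94318/2235) = -188636/2235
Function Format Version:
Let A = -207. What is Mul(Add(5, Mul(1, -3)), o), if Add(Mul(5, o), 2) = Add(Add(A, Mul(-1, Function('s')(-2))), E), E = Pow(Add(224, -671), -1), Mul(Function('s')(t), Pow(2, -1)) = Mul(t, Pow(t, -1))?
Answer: Rational(-188636, 2235) ≈ -84.401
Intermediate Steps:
Function('s')(t) = 2 (Function('s')(t) = Mul(2, Mul(t, Pow(t, -1))) = Mul(2, 1) = 2)
E = Rational(-1, 447) (E = Pow(-447, -1) = Rational(-1, 447) ≈ -0.0022371)
o = Rational(-94318, 2235) (o = Add(Rational(-2, 5), Mul(Rational(1, 5), Add(Add(-207, Mul(-1, 2)), Rational(-1, 447)))) = Add(Rational(-2, 5), Mul(Rational(1, 5), Add(Add(-207, -2), Rational(-1, 447)))) = Add(Rational(-2, 5), Mul(Rational(1, 5), Add(-209, Rational(-1, 447)))) = Add(Rational(-2, 5), Mul(Rational(1, 5), Rational(-93424, 447))) = Add(Rational(-2, 5), Rational(-93424, 2235)) = Rational(-94318, 2235) ≈ -42.200)
Mul(Add(5, Mul(1, -3)), o) = Mul(Add(5, Mul(1, -3)), Rational(-94318, 2235)) = Mul(Add(5, -3), Rational(-94318, 2235)) = Mul(2, Rational(-94318, 2235)) = Rational(-188636, 2235)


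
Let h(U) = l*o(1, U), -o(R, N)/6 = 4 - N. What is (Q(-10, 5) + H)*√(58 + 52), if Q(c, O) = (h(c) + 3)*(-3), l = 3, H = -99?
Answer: 648*√110 ≈ 6796.3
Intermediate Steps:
o(R, N) = -24 + 6*N (o(R, N) = -6*(4 - N) = -24 + 6*N)
h(U) = -72 + 18*U (h(U) = 3*(-24 + 6*U) = -72 + 18*U)
Q(c, O) = 207 - 54*c (Q(c, O) = ((-72 + 18*c) + 3)*(-3) = (-69 + 18*c)*(-3) = 207 - 54*c)
(Q(-10, 5) + H)*√(58 + 52) = ((207 - 54*(-10)) - 99)*√(58 + 52) = ((207 + 540) - 99)*√110 = (747 - 99)*√110 = 648*√110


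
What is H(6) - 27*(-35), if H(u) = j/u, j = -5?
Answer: 5665/6 ≈ 944.17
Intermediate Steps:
H(u) = -5/u
H(6) - 27*(-35) = -5/6 - 27*(-35) = -5*1/6 + 945 = -5/6 + 945 = 5665/6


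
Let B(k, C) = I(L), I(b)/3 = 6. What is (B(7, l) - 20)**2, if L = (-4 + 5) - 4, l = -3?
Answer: 4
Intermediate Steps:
L = -3 (L = 1 - 4 = -3)
I(b) = 18 (I(b) = 3*6 = 18)
B(k, C) = 18
(B(7, l) - 20)**2 = (18 - 20)**2 = (-2)**2 = 4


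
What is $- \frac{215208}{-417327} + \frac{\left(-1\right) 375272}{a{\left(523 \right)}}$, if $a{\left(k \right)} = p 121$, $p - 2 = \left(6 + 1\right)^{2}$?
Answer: $- \frac{51761029792}{858441639} \approx -60.297$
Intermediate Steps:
$p = 51$ ($p = 2 + \left(6 + 1\right)^{2} = 2 + 7^{2} = 2 + 49 = 51$)
$a{\left(k \right)} = 6171$ ($a{\left(k \right)} = 51 \cdot 121 = 6171$)
$- \frac{215208}{-417327} + \frac{\left(-1\right) 375272}{a{\left(523 \right)}} = - \frac{215208}{-417327} + \frac{\left(-1\right) 375272}{6171} = \left(-215208\right) \left(- \frac{1}{417327}\right) - \frac{375272}{6171} = \frac{71736}{139109} - \frac{375272}{6171} = - \frac{51761029792}{858441639}$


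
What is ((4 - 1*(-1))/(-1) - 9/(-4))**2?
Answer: 121/16 ≈ 7.5625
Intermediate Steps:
((4 - 1*(-1))/(-1) - 9/(-4))**2 = ((4 + 1)*(-1) - 9*(-1/4))**2 = (5*(-1) + 9/4)**2 = (-5 + 9/4)**2 = (-11/4)**2 = 121/16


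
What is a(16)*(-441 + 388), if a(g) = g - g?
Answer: 0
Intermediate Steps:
a(g) = 0
a(16)*(-441 + 388) = 0*(-441 + 388) = 0*(-53) = 0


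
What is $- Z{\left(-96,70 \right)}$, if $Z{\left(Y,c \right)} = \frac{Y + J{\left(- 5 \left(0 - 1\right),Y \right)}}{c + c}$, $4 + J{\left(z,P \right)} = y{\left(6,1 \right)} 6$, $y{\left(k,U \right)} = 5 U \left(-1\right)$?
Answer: $\frac{13}{14} \approx 0.92857$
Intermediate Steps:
$y{\left(k,U \right)} = - 5 U$
$J{\left(z,P \right)} = -34$ ($J{\left(z,P \right)} = -4 + \left(-5\right) 1 \cdot 6 = -4 - 30 = -34$)
$Z{\left(Y,c \right)} = \frac{-34 + Y}{2 c}$ ($Z{\left(Y,c \right)} = \frac{Y - 34}{c + c} = \frac{-34 + Y}{2 c}$)
$- Z{\left(-96,70 \right)} = - \frac{-34 - 96}{2 \cdot 70} = - \frac{-130}{2 \cdot 70} = \left(-1\right) \left(- \frac{13}{14}\right) = \frac{13}{14}$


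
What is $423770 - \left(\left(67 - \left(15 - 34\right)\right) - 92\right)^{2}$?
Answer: $423734$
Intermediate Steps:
$423770 - \left(\left(67 - \left(15 - 34\right)\right) - 92\right)^{2} = 423770 - \left(\left(67 - -19\right) - 92\right)^{2} = 423770 - \left(\left(67 + 19\right) - 92\right)^{2} = 423770 - \left(86 - 92\right)^{2} = 423770 - \left(-6\right)^{2} = 423770 - 36 = 423734$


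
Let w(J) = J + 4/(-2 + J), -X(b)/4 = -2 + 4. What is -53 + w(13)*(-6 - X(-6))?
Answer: -289/11 ≈ -26.273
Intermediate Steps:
X(b) = -8 (X(b) = -4*(-2 + 4) = -4*2 = -8)
-53 + w(13)*(-6 - X(-6)) = -53 + ((4 + 13² - 2*13)/(-2 + 13))*(-6 - 1*(-8)) = -53 + ((4 + 169 - 26)/11)*(-6 + 8) = -53 + ((1/11)*147)*2 = -53 + (147/11)*2 = -53 + 294/11 = -289/11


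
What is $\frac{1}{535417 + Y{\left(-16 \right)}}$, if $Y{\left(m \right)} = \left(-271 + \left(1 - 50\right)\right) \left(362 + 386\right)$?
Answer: $\frac{1}{296057} \approx 3.3777 \cdot 10^{-6}$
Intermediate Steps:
$Y{\left(m \right)} = -239360$ ($Y{\left(m \right)} = \left(-271 + \left(1 - 50\right)\right) 748 = \left(-271 - 49\right) 748 = \left(-320\right) 748 = -239360$)
$\frac{1}{535417 + Y{\left(-16 \right)}} = \frac{1}{535417 - 239360} = \frac{1}{296057}$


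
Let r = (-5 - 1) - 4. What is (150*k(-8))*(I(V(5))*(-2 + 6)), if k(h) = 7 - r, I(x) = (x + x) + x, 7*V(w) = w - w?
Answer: 0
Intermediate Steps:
V(w) = 0 (V(w) = (w - w)/7 = (⅐)*0 = 0)
r = -10 (r = -6 - 4 = -10)
I(x) = 3*x (I(x) = 2*x + x = 3*x)
k(h) = 17 (k(h) = 7 - 1*(-10) = 7 + 10 = 17)
(150*k(-8))*(I(V(5))*(-2 + 6)) = (150*17)*((3*0)*(-2 + 6)) = 2550*(0*4) = 2550*0 = 0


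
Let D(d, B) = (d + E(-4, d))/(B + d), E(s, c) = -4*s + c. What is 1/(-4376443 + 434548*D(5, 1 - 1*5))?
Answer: 1/6921805 ≈ 1.4447e-7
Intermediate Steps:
E(s, c) = c - 4*s
D(d, B) = (16 + 2*d)/(B + d) (D(d, B) = (d + (d - 4*(-4)))/(B + d) = (d + (d + 16))/(B + d) = (d + (16 + d))/(B + d) = (16 + 2*d)/(B + d))
1/(-4376443 + 434548*D(5, 1 - 1*5)) = 1/(-4376443 + 434548*(2*(8 + 5)/((1 - 1*5) + 5))) = 1/(-4376443 + 434548*(2*13/((1 - 5) + 5))) = 1/(-4376443 + 434548*(2*13/(-4 + 5))) = 1/(-4376443 + 434548*(2*13/1)) = 1/(-4376443 + 434548*(2*1*13)) = 1/(-4376443 + 434548*26) = 1/(-4376443 + 11298248) = 1/6921805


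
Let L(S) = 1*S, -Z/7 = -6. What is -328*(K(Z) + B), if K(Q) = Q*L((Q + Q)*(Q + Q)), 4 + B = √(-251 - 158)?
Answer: -97202144 - 328*I*√409 ≈ -9.7202e+7 - 6633.4*I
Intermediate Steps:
Z = 42 (Z = -7*(-6) = 42)
B = -4 + I*√409 (B = -4 + √(-251 - 158) = -4 + √(-409) = -4 + I*√409 ≈ -4.0 + 20.224*I)
L(S) = S
K(Q) = 4*Q³ (K(Q) = Q*((Q + Q)*(Q + Q)) = Q*((2*Q)*(2*Q)) = Q*(4*Q²) = 4*Q³)
-328*(K(Z) + B) = -328*(4*42³ + (-4 + I*√409)) = -328*(4*74088 + (-4 + I*√409)) = -328*(296352 + (-4 + I*√409)) = -328*(296348 + I*√409) = -97202144 - 328*I*√409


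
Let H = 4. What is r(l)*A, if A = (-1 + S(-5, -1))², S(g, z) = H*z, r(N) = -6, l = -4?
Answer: -150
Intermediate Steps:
S(g, z) = 4*z
A = 25 (A = (-1 + 4*(-1))² = (-1 - 4)² = (-5)² = 25)
r(l)*A = -6*25 = -150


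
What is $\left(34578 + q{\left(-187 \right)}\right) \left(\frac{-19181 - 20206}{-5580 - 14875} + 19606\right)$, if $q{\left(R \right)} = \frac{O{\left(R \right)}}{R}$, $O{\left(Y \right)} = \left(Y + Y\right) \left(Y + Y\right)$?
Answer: $\frac{2713708071622}{4091} \approx 6.6334 \cdot 10^{8}$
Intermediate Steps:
$O{\left(Y \right)} = 4 Y^{2}$ ($O{\left(Y \right)} = 2 Y 2 Y = 4 Y^{2}$)
$q{\left(R \right)} = 4 R$ ($q{\left(R \right)} = \frac{4 R^{2}}{R} = 4 R$)
$\left(34578 + q{\left(-187 \right)}\right) \left(\frac{-19181 - 20206}{-5580 - 14875} + 19606\right) = \left(34578 + 4 \left(-187\right)\right) \left(\frac{-19181 - 20206}{-5580 - 14875} + 19606\right) = \left(34578 - 748\right) \left(- \frac{39387}{-20455} + 19606\right) = 33830 \left(\left(-39387\right) \left(- \frac{1}{20455}\right) + 19606\right) = 33830 \left(\frac{39387}{20455} + 19606\right) = 33830 \cdot \frac{401080117}{20455} = \frac{2713708071622}{4091}$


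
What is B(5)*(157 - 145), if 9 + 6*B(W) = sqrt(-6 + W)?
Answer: -18 + 2*I ≈ -18.0 + 2.0*I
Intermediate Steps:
B(W) = -3/2 + sqrt(-6 + W)/6
B(5)*(157 - 145) = (-3/2 + sqrt(-6 + 5)/6)*(157 - 145) = (-3/2 + sqrt(-1)/6)*12 = (-3/2 + I/6)*12 = -18 + 2*I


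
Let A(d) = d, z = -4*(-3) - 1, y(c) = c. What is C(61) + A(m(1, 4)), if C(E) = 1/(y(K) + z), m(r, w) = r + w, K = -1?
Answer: 51/10 ≈ 5.1000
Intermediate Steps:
z = 11 (z = 12 - 1 = 11)
C(E) = 1/10 (C(E) = 1/(-1 + 11) = 1/10)
C(61) + A(m(1, 4)) = 1/10 + (1 + 4) = 1/10 + 5 = 51/10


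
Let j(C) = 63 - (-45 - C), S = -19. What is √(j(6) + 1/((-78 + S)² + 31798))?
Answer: √193573961993/41207 ≈ 10.677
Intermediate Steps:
j(C) = 108 + C (j(C) = 63 + (45 + C) = 108 + C)
√(j(6) + 1/((-78 + S)² + 31798)) = √((108 + 6) + 1/((-78 - 19)² + 31798)) = √(114 + 1/((-97)² + 31798)) = √(114 + 1/(9409 + 31798)) = √(114 + 1/41207) = √(4697599/41207) = √193573961993/41207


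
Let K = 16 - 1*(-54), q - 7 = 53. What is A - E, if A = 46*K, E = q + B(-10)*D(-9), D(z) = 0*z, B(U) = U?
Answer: 3160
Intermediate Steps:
q = 60 (q = 7 + 53 = 60)
K = 70 (K = 16 + 54 = 70)
D(z) = 0
E = 60 (E = 60 - 10*0 = 60 + 0 = 60)
A = 3220 (A = 46*70 = 3220)
A - E = 3220 - 1*60 = 3220 - 60 = 3160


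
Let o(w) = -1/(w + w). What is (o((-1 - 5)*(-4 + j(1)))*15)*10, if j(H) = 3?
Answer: -25/2 ≈ -12.500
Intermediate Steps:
o(w) = -1/(2*w)
(o((-1 - 5)*(-4 + j(1)))*15)*10 = (-1/((-1 - 5)*(-4 + 3))/2*15)*10 = (-1/(2*((-6*(-1))))*15)*10 = (-½/6*15)*10 = (-½*⅙*15)*10 = -1/12*15*10 = -5/4*10 = -25/2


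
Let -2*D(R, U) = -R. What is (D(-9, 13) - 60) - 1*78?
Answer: -285/2 ≈ -142.50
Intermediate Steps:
D(R, U) = R/2 (D(R, U) = -(-1)*R/2 = R/2)
(D(-9, 13) - 60) - 1*78 = ((½)*(-9) - 60) - 1*78 = (-9/2 - 60) - 78 = -129/2 - 78 = -285/2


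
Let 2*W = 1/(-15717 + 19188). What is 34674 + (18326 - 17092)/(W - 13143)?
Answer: 3163602290742/91238705 ≈ 34674.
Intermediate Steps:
W = 1/6942 (W = 1/(2*(-15717 + 19188)) = (1/2)/3471 = (1/2)*(1/3471) = 1/6942 ≈ 0.00014405)
34674 + (18326 - 17092)/(W - 13143) = 34674 + (18326 - 17092)/(1/6942 - 13143) = 34674 + 1234/(-91238705/6942) = 34674 + 1234*(-6942/91238705) = 34674 - 8566428/91238705 = 3163602290742/91238705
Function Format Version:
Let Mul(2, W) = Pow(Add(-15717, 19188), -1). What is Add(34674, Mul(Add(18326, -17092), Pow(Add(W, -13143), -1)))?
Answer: Rational(3163602290742, 91238705) ≈ 34674.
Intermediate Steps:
W = Rational(1, 6942) (W = Mul(Rational(1, 2), Pow(Add(-15717, 19188), -1)) = Mul(Rational(1, 2), Pow(3471, -1)) = Mul(Rational(1, 2), Rational(1, 3471)) = Rational(1, 6942) ≈ 0.00014405)
Add(34674, Mul(Add(18326, -17092), Pow(Add(W, -13143), -1))) = Add(34674, Mul(Add(18326, -17092), Pow(Add(Rational(1, 6942), -13143), -1))) = Add(34674, Mul(1234, Pow(Rational(-91238705, 6942), -1))) = Add(34674, Mul(1234, Rational(-6942, 91238705))) = Add(34674, Rational(-8566428, 91238705)) = Rational(3163602290742, 91238705)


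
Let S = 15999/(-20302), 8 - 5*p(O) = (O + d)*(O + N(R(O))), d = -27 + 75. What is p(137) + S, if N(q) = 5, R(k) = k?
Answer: -533251119/101510 ≈ -5253.2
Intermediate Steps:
d = 48
p(O) = 8/5 - (5 + O)*(48 + O)/5 (p(O) = 8/5 - (O + 48)*(O + 5)/5 = 8/5 - (48 + O)*(5 + O)/5 = 8/5 - (5 + O)*(48 + O)/5)
S = -15999/20302 (S = 15999*(-1/20302) = -15999/20302 ≈ -0.78805)
p(137) + S = (-232/5 - 53/5*137 - 1/5*137**2) - 15999/20302 = (-232/5 - 7261/5 - 1/5*18769) - 15999/20302 = (-232/5 - 7261/5 - 18769/5) - 15999/20302 = -26262/5 - 15999/20302 = -533251119/101510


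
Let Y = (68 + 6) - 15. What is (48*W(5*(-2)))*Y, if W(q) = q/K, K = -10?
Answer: 2832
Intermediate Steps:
W(q) = -q/10 (W(q) = q/(-10) = q*(-⅒) = -q/10)
Y = 59 (Y = 74 - 15 = 59)
(48*W(5*(-2)))*Y = (48*(-(-2)/2))*59 = (48*(-⅒*(-10)))*59 = (48*1)*59 = 48*59 = 2832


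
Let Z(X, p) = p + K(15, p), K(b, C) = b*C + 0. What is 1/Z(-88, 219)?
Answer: 1/3504 ≈ 0.00028539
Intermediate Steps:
K(b, C) = C*b (K(b, C) = C*b + 0 = C*b)
Z(X, p) = 16*p (Z(X, p) = p + p*15 = p + 15*p = 16*p)
1/Z(-88, 219) = 1/(16*219) = 1/3504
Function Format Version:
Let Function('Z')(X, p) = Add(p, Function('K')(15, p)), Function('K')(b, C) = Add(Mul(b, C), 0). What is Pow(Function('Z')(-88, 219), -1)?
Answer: Rational(1, 3504) ≈ 0.00028539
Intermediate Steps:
Function('K')(b, C) = Mul(C, b) (Function('K')(b, C) = Add(Mul(C, b), 0) = Mul(C, b))
Function('Z')(X, p) = Mul(16, p) (Function('Z')(X, p) = Add(p, Mul(p, 15)) = Add(p, Mul(15, p)) = Mul(16, p))
Pow(Function('Z')(-88, 219), -1) = Pow(Mul(16, 219), -1) = Pow(3504, -1) = Rational(1, 3504)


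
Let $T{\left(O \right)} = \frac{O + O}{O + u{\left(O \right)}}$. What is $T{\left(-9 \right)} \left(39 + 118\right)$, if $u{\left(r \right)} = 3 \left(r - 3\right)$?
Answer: $\frac{314}{5} \approx 62.8$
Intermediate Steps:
$u{\left(r \right)} = -9 + 3 r$ ($u{\left(r \right)} = 3 \left(-3 + r\right) = -9 + 3 r$)
$T{\left(O \right)} = \frac{2 O}{-9 + 4 O}$ ($T{\left(O \right)} = \frac{O + O}{O + \left(-9 + 3 O\right)} = \frac{2 O}{-9 + 4 O}$)
$T{\left(-9 \right)} \left(39 + 118\right) = 2 \left(-9\right) \frac{1}{-9 + 4 \left(-9\right)} \left(39 + 118\right) = 2 \left(-9\right) \frac{1}{-9 - 36} \cdot 157 = 2 \left(-9\right) \frac{1}{-45} \cdot 157 = 2 \left(-9\right) \left(- \frac{1}{45}\right) 157 = \frac{2}{5} \cdot 157 = \frac{314}{5}$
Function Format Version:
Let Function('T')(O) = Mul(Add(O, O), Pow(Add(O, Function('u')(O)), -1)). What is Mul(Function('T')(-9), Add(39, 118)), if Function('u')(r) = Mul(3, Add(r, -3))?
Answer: Rational(314, 5) ≈ 62.800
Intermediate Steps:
Function('u')(r) = Add(-9, Mul(3, r)) (Function('u')(r) = Mul(3, Add(-3, r)) = Add(-9, Mul(3, r)))
Function('T')(O) = Mul(2, O, Pow(Add(-9, Mul(4, O)), -1)) (Function('T')(O) = Mul(Add(O, O), Pow(Add(O, Add(-9, Mul(3, O))), -1)) = Mul(Mul(2, O), Pow(Add(-9, Mul(4, O)), -1)) = Mul(2, O, Pow(Add(-9, Mul(4, O)), -1)))
Mul(Function('T')(-9), Add(39, 118)) = Mul(Mul(2, -9, Pow(Add(-9, Mul(4, -9)), -1)), Add(39, 118)) = Mul(Mul(2, -9, Pow(Add(-9, -36), -1)), 157) = Mul(Mul(2, -9, Pow(-45, -1)), 157) = Mul(Mul(2, -9, Rational(-1, 45)), 157) = Mul(Rational(2, 5), 157) = Rational(314, 5)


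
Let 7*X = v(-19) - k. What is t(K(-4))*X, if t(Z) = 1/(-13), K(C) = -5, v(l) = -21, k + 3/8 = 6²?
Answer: 453/728 ≈ 0.62225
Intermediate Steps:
k = 285/8 (k = -3/8 + 6² = -3/8 + 36 = 285/8 ≈ 35.625)
t(Z) = -1/13
X = -453/56 (X = (-21 - 1*285/8)/7 = (-21 - 285/8)/7 = (⅐)*(-453/8) = -453/56 ≈ -8.0893)
t(K(-4))*X = -1/13*(-453/56) = 453/728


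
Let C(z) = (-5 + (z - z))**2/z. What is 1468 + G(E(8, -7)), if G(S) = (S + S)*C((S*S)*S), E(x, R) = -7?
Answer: 71982/49 ≈ 1469.0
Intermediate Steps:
C(z) = 25/z (C(z) = (-5 + 0)**2/z = (-5)**2/z = 25/z)
G(S) = 50/S**2 (G(S) = (S + S)*(25/(((S*S)*S))) = (2*S)*(25/((S**2*S))) = (2*S)*(25/(S**3)) = (2*S)*(25/S**3) = 50/S**2)
1468 + G(E(8, -7)) = 1468 + 50/(-7)**2 = 1468 + 50*(1/49) = 1468 + 50/49 = 71982/49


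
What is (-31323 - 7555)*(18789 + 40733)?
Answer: -2314096316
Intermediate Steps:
(-31323 - 7555)*(18789 + 40733) = -38878*59522 = -2314096316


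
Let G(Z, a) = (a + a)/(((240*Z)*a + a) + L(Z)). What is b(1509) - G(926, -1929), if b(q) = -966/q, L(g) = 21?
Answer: -23007377345/35939590434 ≈ -0.64017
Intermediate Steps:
G(Z, a) = 2*a/(21 + a + 240*Z*a) (G(Z, a) = (a + a)/(((240*Z)*a + a) + 21) = (2*a)/((240*Z*a + a) + 21) = (2*a)/((a + 240*Z*a) + 21) = (2*a)/(21 + a + 240*Z*a) = 2*a/(21 + a + 240*Z*a))
b(1509) - G(926, -1929) = -966/1509 - 2*(-1929)/(21 - 1929 + 240*926*(-1929)) = -966*1/1509 - 2*(-1929)/(21 - 1929 - 428700960) = -322/503 - 2*(-1929)/(-428702868) = -322/503 - 2*(-1929)*(-1)/428702868 = -322/503 - 1*643/71450478 = -322/503 - 643/71450478 = -23007377345/35939590434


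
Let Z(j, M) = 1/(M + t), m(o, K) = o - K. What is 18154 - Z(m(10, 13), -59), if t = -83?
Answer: 2577869/142 ≈ 18154.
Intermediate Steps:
Z(j, M) = 1/(-83 + M) (Z(j, M) = 1/(M - 83) = 1/(-83 + M))
18154 - Z(m(10, 13), -59) = 18154 - 1/(-83 - 59) = 18154 - 1/(-142) = 18154 - 1*(-1/142) = 18154 + 1/142 = 2577869/142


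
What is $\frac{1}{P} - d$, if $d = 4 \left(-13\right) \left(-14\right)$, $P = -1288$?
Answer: $- \frac{937665}{1288} \approx -728.0$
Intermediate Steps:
$d = 728$ ($d = \left(-52\right) \left(-14\right) = 728$)
$\frac{1}{P} - d = \frac{1}{-1288} - 728 = - \frac{1}{1288} - 728 = - \frac{937665}{1288}$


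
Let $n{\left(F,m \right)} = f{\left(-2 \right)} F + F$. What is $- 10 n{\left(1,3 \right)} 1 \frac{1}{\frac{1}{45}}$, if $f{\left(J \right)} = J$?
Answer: $450$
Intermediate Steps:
$n{\left(F,m \right)} = - F$ ($n{\left(F,m \right)} = - 2 F + F = - F$)
$- 10 n{\left(1,3 \right)} 1 \frac{1}{\frac{1}{45}} = - 10 \left(\left(-1\right) 1\right) 1 \frac{1}{\frac{1}{45}} = \left(-10\right) \left(-1\right) 1 \frac{1}{\frac{1}{45}} = 10 \cdot 1 \cdot 45 = 10 \cdot 45 = 450$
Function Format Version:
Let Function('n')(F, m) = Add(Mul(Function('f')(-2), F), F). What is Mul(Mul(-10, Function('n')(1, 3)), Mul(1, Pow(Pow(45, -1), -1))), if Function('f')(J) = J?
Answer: 450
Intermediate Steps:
Function('n')(F, m) = Mul(-1, F) (Function('n')(F, m) = Add(Mul(-2, F), F) = Mul(-1, F))
Mul(Mul(-10, Function('n')(1, 3)), Mul(1, Pow(Pow(45, -1), -1))) = Mul(Mul(-10, Mul(-1, 1)), Mul(1, Pow(Pow(45, -1), -1))) = Mul(Mul(-10, -1), Mul(1, Pow(Rational(1, 45), -1))) = Mul(10, Mul(1, 45)) = Mul(10, 45) = 450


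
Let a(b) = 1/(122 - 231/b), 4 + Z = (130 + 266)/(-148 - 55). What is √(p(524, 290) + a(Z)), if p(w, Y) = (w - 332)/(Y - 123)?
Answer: 2*√304163628376358/32442923 ≈ 1.0751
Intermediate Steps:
Z = -1208/203 (Z = -4 + (130 + 266)/(-148 - 55) = -4 + 396/(-203) = -4 + 396*(-1/203) = -4 - 396/203 = -1208/203 ≈ -5.9507)
p(w, Y) = (-332 + w)/(-123 + Y)
√(p(524, 290) + a(Z)) = √((-332 + 524)/(-123 + 290) - 1208/(203*(-231 + 122*(-1208/203)))) = √(192/167 - 1208/(203*(-231 - 147376/203))) = √((1/167)*192 - 1208/(203*(-194269/203))) = √(192/167 - 1208/203*(-203/194269)) = √(192/167 + 1208/194269) = √(37501384/32442923) = 2*√304163628376358/32442923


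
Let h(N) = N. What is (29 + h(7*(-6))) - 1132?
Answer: -1145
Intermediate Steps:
(29 + h(7*(-6))) - 1132 = (29 + 7*(-6)) - 1132 = (29 - 42) - 1132 = -13 - 1132 = -1145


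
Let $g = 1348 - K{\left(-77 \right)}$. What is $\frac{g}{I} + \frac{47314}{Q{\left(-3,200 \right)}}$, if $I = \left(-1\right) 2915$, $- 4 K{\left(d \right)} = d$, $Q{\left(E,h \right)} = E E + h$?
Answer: $\frac{10010371}{44308} \approx 225.93$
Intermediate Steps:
$Q{\left(E,h \right)} = h + E^{2}$ ($Q{\left(E,h \right)} = E^{2} + h = h + E^{2}$)
$K{\left(d \right)} = - \frac{d}{4}$
$g = \frac{5315}{4}$ ($g = 1348 - \left(- \frac{1}{4}\right) \left(-77\right) = 1348 - \frac{77}{4} = \frac{5315}{4} \approx 1328.8$)
$I = -2915$
$\frac{g}{I} + \frac{47314}{Q{\left(-3,200 \right)}} = \frac{5315}{4 \left(-2915\right)} + \frac{47314}{200 + \left(-3\right)^{2}} = \frac{5315}{4} \left(- \frac{1}{2915}\right) + \frac{47314}{200 + 9} = - \frac{1063}{2332} + \frac{47314}{209} = \frac{10010371}{44308}$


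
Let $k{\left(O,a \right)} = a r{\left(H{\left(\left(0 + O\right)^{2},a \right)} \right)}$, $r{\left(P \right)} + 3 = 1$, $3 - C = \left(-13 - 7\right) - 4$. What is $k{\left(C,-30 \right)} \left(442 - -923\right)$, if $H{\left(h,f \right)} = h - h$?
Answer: $81900$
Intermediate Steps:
$C = 27$ ($C = 3 - \left(\left(-13 - 7\right) - 4\right) = 3 - \left(-20 - 4\right) = 3 - -24 = 3 + 24 = 27$)
$H{\left(h,f \right)} = 0$
$r{\left(P \right)} = -2$ ($r{\left(P \right)} = -3 + 1 = -2$)
$k{\left(O,a \right)} = - 2 a$ ($k{\left(O,a \right)} = a \left(-2\right) = - 2 a$)
$k{\left(C,-30 \right)} \left(442 - -923\right) = \left(-2\right) \left(-30\right) \left(442 - -923\right) = 60 \left(442 + 923\right) = 60 \cdot 1365 = 81900$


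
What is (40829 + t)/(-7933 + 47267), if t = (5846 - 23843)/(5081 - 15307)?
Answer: 417535351/402229484 ≈ 1.0381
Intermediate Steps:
t = 17997/10226 (t = -17997/(-10226) = -17997*(-1/10226) = 17997/10226 ≈ 1.7599)
(40829 + t)/(-7933 + 47267) = (40829 + 17997/10226)/(-7933 + 47267) = (417535351/10226)/39334 = (417535351/10226)*(1/39334) = 417535351/402229484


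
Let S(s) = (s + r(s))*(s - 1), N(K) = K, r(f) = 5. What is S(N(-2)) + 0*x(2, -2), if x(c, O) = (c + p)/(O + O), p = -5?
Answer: -9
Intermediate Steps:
S(s) = (-1 + s)*(5 + s) (S(s) = (s + 5)*(s - 1) = (5 + s)*(-1 + s) = (-1 + s)*(5 + s))
x(c, O) = (-5 + c)/(2*O) (x(c, O) = (c - 5)/(O + O) = (-5 + c)/((2*O)) = (-5 + c)*(1/(2*O)) = (-5 + c)/(2*O))
S(N(-2)) + 0*x(2, -2) = (-5 + (-2)**2 + 4*(-2)) + 0*((1/2)*(-5 + 2)/(-2)) = (-5 + 4 - 8) + 0*((1/2)*(-1/2)*(-3)) = -9 + 0*(3/4) = -9 + 0 = -9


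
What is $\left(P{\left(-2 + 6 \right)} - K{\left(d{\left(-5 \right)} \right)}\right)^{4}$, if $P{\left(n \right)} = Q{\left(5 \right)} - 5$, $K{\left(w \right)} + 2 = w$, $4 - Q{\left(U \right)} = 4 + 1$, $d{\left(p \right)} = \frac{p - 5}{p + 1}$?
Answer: $\frac{28561}{16} \approx 1785.1$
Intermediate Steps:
$d{\left(p \right)} = \frac{-5 + p}{1 + p}$
$Q{\left(U \right)} = -1$ ($Q{\left(U \right)} = 4 - \left(4 + 1\right) = 4 - 5 = -1$)
$K{\left(w \right)} = -2 + w$
$P{\left(n \right)} = -6$ ($P{\left(n \right)} = -1 - 5 = -6$)
$\left(P{\left(-2 + 6 \right)} - K{\left(d{\left(-5 \right)} \right)}\right)^{4} = \left(-6 - \left(-2 + \frac{-5 - 5}{1 - 5}\right)\right)^{4} = \left(-6 - \left(-2 + \frac{1}{-4} \left(-10\right)\right)\right)^{4} = \left(-6 - \left(-2 - - \frac{5}{2}\right)\right)^{4} = \left(-6 - \left(-2 + \frac{5}{2}\right)\right)^{4} = \left(-6 - \frac{1}{2}\right)^{4} = \left(- \frac{13}{2}\right)^{4} = \frac{28561}{16}$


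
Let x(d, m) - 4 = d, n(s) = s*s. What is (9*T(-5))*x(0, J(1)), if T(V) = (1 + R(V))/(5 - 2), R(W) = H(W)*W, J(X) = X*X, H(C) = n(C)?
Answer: -1488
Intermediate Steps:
n(s) = s**2
H(C) = C**2
J(X) = X**2
R(W) = W**3 (R(W) = W**2*W = W**3)
T(V) = 1/3 + V**3/3 (T(V) = (1 + V**3)/(5 - 2) = (1 + V**3)/3 = (1 + V**3)*(1/3) = 1/3 + V**3/3)
x(d, m) = 4 + d
(9*T(-5))*x(0, J(1)) = (9*(1/3 + (1/3)*(-5)**3))*(4 + 0) = (9*(1/3 + (1/3)*(-125)))*4 = (9*(1/3 - 125/3))*4 = (9*(-124/3))*4 = -372*4 = -1488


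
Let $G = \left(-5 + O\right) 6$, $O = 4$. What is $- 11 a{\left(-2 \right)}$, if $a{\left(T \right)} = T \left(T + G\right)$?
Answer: $-176$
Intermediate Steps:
$G = -6$ ($G = \left(-5 + 4\right) 6 = \left(-1\right) 6 = -6$)
$a{\left(T \right)} = T \left(-6 + T\right)$ ($a{\left(T \right)} = T \left(T - 6\right) = T \left(-6 + T\right)$)
$- 11 a{\left(-2 \right)} = - 11 \left(- 2 \left(-6 - 2\right)\right) = - 11 \left(\left(-2\right) \left(-8\right)\right) = \left(-11\right) 16 = -176$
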